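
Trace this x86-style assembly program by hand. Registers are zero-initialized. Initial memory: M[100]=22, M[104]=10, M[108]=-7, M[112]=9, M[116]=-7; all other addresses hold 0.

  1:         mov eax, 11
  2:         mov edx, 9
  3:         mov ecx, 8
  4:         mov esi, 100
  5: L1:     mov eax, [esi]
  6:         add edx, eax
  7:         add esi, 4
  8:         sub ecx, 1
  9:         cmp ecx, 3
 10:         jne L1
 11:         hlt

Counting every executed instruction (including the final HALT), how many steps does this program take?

35

mov eax, 11 → eax=11
mov edx, 9 → edx=9
mov ecx, 8 → ecx=8
mov esi, 100 → esi=100
mov eax, [esi] → eax=M[100]=22
add edx, eax → edx=9+22=31
add esi, 4 → esi=100+4=104
sub ecx, 1 → ecx=8-1=7
cmp ecx, 3  (cmp 7,3)
jne L1: taken
mov eax, [esi] → eax=M[104]=10
add edx, eax → edx=31+10=41
add esi, 4 → esi=104+4=108
sub ecx, 1 → ecx=7-1=6
cmp ecx, 3  (cmp 6,3)
jne L1: taken
mov eax, [esi] → eax=M[108]=-7
add edx, eax → edx=41+(-7)=34
add esi, 4 → esi=108+4=112
sub ecx, 1 → ecx=6-1=5
cmp ecx, 3  (cmp 5,3)
jne L1: taken
mov eax, [esi] → eax=M[112]=9
add edx, eax → edx=34+9=43
add esi, 4 → esi=112+4=116
sub ecx, 1 → ecx=5-1=4
cmp ecx, 3  (cmp 4,3)
jne L1: taken
mov eax, [esi] → eax=M[116]=-7
add edx, eax → edx=43+(-7)=36
add esi, 4 → esi=116+4=120
sub ecx, 1 → ecx=4-1=3
cmp ecx, 3  (cmp 3,3)
jne L1: not taken
halt.
Total executed instructions: 35.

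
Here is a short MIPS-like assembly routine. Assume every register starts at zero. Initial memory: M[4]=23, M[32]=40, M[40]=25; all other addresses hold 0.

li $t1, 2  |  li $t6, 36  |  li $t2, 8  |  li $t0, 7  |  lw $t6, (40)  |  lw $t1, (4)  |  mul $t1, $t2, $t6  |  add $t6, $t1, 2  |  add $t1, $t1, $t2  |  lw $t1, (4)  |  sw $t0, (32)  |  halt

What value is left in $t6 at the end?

after li $t1, 2: $t1=2
after li $t6, 36: $t6=36
after li $t2, 8: $t2=8
after li $t0, 7: $t0=7
after lw $t6, (40): $t6=M[40]=25
after lw $t1, (4): $t1=M[4]=23
after mul $t1, $t2, $t6: $t1=8*25=200
after add $t6, $t1, 2: $t6=200+2=202
after add $t1, $t1, $t2: $t1=200+8=208
after lw $t1, (4): $t1=M[4]=23
sw $t0, (32) → M[32]=7
halt.

202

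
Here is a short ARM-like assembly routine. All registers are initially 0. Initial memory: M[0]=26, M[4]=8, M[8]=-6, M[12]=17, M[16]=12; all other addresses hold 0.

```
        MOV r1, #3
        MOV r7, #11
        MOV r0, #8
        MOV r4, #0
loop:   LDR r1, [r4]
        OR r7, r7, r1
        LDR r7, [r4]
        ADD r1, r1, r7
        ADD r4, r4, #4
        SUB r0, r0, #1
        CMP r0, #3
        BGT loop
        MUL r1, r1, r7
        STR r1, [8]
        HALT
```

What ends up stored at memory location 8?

MOV r1, #3 → r1=3
MOV r7, #11 → r7=11
MOV r0, #8 → r0=8
MOV r4, #0 → r4=0
LDR r1, [r4] → r1=M[0]=26
OR r7, r7, r1 → r7=11|26=27
LDR r7, [r4] → r7=M[0]=26
ADD r1, r1, r7 → r1=26+26=52
ADD r4, r4, #4 → r4=0+4=4
SUB r0, r0, #1 → r0=8-1=7
CMP r0, #3  (cmp 7,3)
BGT loop: taken
LDR r1, [r4] → r1=M[4]=8
OR r7, r7, r1 → r7=26|8=26
LDR r7, [r4] → r7=M[4]=8
ADD r1, r1, r7 → r1=8+8=16
ADD r4, r4, #4 → r4=4+4=8
SUB r0, r0, #1 → r0=7-1=6
CMP r0, #3  (cmp 6,3)
BGT loop: taken
LDR r1, [r4] → r1=M[8]=-6
OR r7, r7, r1 → r7=8|(-6)=-6
LDR r7, [r4] → r7=M[8]=-6
ADD r1, r1, r7 → r1=(-6)+(-6)=-12
ADD r4, r4, #4 → r4=8+4=12
SUB r0, r0, #1 → r0=6-1=5
CMP r0, #3  (cmp 5,3)
BGT loop: taken
LDR r1, [r4] → r1=M[12]=17
OR r7, r7, r1 → r7=(-6)|17=-5
LDR r7, [r4] → r7=M[12]=17
ADD r1, r1, r7 → r1=17+17=34
ADD r4, r4, #4 → r4=12+4=16
SUB r0, r0, #1 → r0=5-1=4
CMP r0, #3  (cmp 4,3)
BGT loop: taken
LDR r1, [r4] → r1=M[16]=12
OR r7, r7, r1 → r7=17|12=29
LDR r7, [r4] → r7=M[16]=12
ADD r1, r1, r7 → r1=12+12=24
ADD r4, r4, #4 → r4=16+4=20
SUB r0, r0, #1 → r0=4-1=3
CMP r0, #3  (cmp 3,3)
BGT loop: not taken
MUL r1, r1, r7 → r1=24*12=288
STR r1, [8] → M[8]=288
halt.

288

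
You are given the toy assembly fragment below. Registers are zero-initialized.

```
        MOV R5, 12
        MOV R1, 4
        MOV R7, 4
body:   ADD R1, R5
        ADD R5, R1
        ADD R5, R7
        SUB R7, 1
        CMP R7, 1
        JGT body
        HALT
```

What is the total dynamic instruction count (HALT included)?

22

after MOV R5, 12: R5=12
after MOV R1, 4: R1=4
after MOV R7, 4: R7=4
after ADD R1, R5: R1=4+12=16
after ADD R5, R1: R5=12+16=28
after ADD R5, R7: R5=28+4=32
after SUB R7, 1: R7=4-1=3
CMP R7, 1  (cmp 3,1)
JGT body: taken
after ADD R1, R5: R1=16+32=48
after ADD R5, R1: R5=32+48=80
after ADD R5, R7: R5=80+3=83
after SUB R7, 1: R7=3-1=2
CMP R7, 1  (cmp 2,1)
JGT body: taken
after ADD R1, R5: R1=48+83=131
after ADD R5, R1: R5=83+131=214
after ADD R5, R7: R5=214+2=216
after SUB R7, 1: R7=2-1=1
CMP R7, 1  (cmp 1,1)
JGT body: not taken
halt.
Total executed instructions: 22.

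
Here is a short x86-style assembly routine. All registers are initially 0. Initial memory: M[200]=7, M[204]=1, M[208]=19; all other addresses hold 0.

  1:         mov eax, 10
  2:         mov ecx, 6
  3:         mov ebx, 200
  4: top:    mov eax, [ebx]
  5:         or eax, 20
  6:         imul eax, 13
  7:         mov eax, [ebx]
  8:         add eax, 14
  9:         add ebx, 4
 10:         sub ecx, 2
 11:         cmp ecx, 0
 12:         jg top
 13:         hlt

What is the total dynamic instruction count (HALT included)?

31

after mov eax, 10: eax=10
after mov ecx, 6: ecx=6
after mov ebx, 200: ebx=200
after mov eax, [ebx]: eax=M[200]=7
after or eax, 20: eax=7|20=23
after imul eax, 13: eax=23*13=299
after mov eax, [ebx]: eax=M[200]=7
after add eax, 14: eax=7+14=21
after add ebx, 4: ebx=200+4=204
after sub ecx, 2: ecx=6-2=4
cmp ecx, 0  (cmp 4,0)
jg top: taken
after mov eax, [ebx]: eax=M[204]=1
after or eax, 20: eax=1|20=21
after imul eax, 13: eax=21*13=273
after mov eax, [ebx]: eax=M[204]=1
after add eax, 14: eax=1+14=15
after add ebx, 4: ebx=204+4=208
after sub ecx, 2: ecx=4-2=2
cmp ecx, 0  (cmp 2,0)
jg top: taken
after mov eax, [ebx]: eax=M[208]=19
after or eax, 20: eax=19|20=23
after imul eax, 13: eax=23*13=299
after mov eax, [ebx]: eax=M[208]=19
after add eax, 14: eax=19+14=33
after add ebx, 4: ebx=208+4=212
after sub ecx, 2: ecx=2-2=0
cmp ecx, 0  (cmp 0,0)
jg top: not taken
halt.
Total executed instructions: 31.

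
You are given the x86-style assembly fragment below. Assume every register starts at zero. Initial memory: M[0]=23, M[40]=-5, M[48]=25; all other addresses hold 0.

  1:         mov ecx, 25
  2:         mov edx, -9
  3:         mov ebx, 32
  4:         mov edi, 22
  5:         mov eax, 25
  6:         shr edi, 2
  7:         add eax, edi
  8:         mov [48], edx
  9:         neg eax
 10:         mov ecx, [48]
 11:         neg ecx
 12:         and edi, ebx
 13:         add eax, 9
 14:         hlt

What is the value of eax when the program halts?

-21

mov ecx, 25 → ecx=25
mov edx, -9 → edx=-9
mov ebx, 32 → ebx=32
mov edi, 22 → edi=22
mov eax, 25 → eax=25
shr edi, 2 → edi=22>>2=5
add eax, edi → eax=25+5=30
mov [48], edx → M[48]=-9
neg eax → eax=-(30)=-30
mov ecx, [48] → ecx=M[48]=-9
neg ecx → ecx=-(-9)=9
and edi, ebx → edi=5&32=0
add eax, 9 → eax=(-30)+9=-21
halt.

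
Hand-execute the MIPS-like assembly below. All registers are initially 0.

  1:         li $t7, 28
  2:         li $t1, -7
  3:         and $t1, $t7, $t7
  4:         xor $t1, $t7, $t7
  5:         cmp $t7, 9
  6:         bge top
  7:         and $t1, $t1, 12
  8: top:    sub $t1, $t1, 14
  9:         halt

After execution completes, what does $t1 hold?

after li $t7, 28: $t7=28
after li $t1, -7: $t1=-7
after and $t1, $t7, $t7: $t1=28&28=28
after xor $t1, $t7, $t7: $t1=28^28=0
cmp $t7, 9  (cmp 28,9)
bge top: taken
after sub $t1, $t1, 14: $t1=0-14=-14
halt.

-14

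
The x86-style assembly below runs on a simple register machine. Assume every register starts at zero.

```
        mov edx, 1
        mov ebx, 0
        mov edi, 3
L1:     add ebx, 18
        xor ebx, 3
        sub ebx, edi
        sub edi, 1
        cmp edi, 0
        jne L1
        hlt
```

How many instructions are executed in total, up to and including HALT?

mov edx, 1 → edx=1
mov ebx, 0 → ebx=0
mov edi, 3 → edi=3
add ebx, 18 → ebx=0+18=18
xor ebx, 3 → ebx=18^3=17
sub ebx, edi → ebx=17-3=14
sub edi, 1 → edi=3-1=2
cmp edi, 0  (cmp 2,0)
jne L1: taken
add ebx, 18 → ebx=14+18=32
xor ebx, 3 → ebx=32^3=35
sub ebx, edi → ebx=35-2=33
sub edi, 1 → edi=2-1=1
cmp edi, 0  (cmp 1,0)
jne L1: taken
add ebx, 18 → ebx=33+18=51
xor ebx, 3 → ebx=51^3=48
sub ebx, edi → ebx=48-1=47
sub edi, 1 → edi=1-1=0
cmp edi, 0  (cmp 0,0)
jne L1: not taken
halt.
Total executed instructions: 22.

22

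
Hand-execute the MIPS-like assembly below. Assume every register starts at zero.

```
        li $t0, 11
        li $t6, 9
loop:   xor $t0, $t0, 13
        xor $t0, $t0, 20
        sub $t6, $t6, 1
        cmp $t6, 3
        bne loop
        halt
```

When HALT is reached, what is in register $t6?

$t0=11
$t6=9
$t0=11^13=6
$t0=6^20=18
$t6=9-1=8
cmp $t6, 3  (cmp 8,3)
bne loop: taken
$t0=18^13=31
$t0=31^20=11
$t6=8-1=7
cmp $t6, 3  (cmp 7,3)
bne loop: taken
$t0=11^13=6
$t0=6^20=18
$t6=7-1=6
cmp $t6, 3  (cmp 6,3)
bne loop: taken
$t0=18^13=31
$t0=31^20=11
$t6=6-1=5
cmp $t6, 3  (cmp 5,3)
bne loop: taken
$t0=11^13=6
$t0=6^20=18
$t6=5-1=4
cmp $t6, 3  (cmp 4,3)
bne loop: taken
$t0=18^13=31
$t0=31^20=11
$t6=4-1=3
cmp $t6, 3  (cmp 3,3)
bne loop: not taken
halt.

3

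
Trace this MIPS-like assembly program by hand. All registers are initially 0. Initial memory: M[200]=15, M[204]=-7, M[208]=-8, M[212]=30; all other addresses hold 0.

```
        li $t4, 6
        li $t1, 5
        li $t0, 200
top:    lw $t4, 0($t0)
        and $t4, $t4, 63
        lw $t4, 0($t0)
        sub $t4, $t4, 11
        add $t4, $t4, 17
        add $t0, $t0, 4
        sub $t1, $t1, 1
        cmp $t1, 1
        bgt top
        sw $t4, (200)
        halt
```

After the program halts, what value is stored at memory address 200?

$t4=6
$t1=5
$t0=200
$t4=M[200]=15
$t4=15&63=15
$t4=M[200]=15
$t4=15-11=4
$t4=4+17=21
$t0=200+4=204
$t1=5-1=4
cmp $t1, 1  (cmp 4,1)
bgt top: taken
$t4=M[204]=-7
$t4=(-7)&63=57
$t4=M[204]=-7
$t4=(-7)-11=-18
$t4=(-18)+17=-1
$t0=204+4=208
$t1=4-1=3
cmp $t1, 1  (cmp 3,1)
bgt top: taken
$t4=M[208]=-8
$t4=(-8)&63=56
$t4=M[208]=-8
$t4=(-8)-11=-19
$t4=(-19)+17=-2
$t0=208+4=212
$t1=3-1=2
cmp $t1, 1  (cmp 2,1)
bgt top: taken
$t4=M[212]=30
$t4=30&63=30
$t4=M[212]=30
$t4=30-11=19
$t4=19+17=36
$t0=212+4=216
$t1=2-1=1
cmp $t1, 1  (cmp 1,1)
bgt top: not taken
sw $t4, (200) → M[200]=36
halt.

36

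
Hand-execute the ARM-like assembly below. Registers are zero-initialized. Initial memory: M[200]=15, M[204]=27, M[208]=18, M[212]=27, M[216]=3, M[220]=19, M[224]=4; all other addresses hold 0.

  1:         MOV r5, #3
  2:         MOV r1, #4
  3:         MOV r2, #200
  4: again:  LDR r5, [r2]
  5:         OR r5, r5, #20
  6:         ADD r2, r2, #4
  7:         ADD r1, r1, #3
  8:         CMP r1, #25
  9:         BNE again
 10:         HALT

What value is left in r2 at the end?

MOV r5, #3 → r5=3
MOV r1, #4 → r1=4
MOV r2, #200 → r2=200
LDR r5, [r2] → r5=M[200]=15
OR r5, r5, #20 → r5=15|20=31
ADD r2, r2, #4 → r2=200+4=204
ADD r1, r1, #3 → r1=4+3=7
CMP r1, #25  (cmp 7,25)
BNE again: taken
LDR r5, [r2] → r5=M[204]=27
OR r5, r5, #20 → r5=27|20=31
ADD r2, r2, #4 → r2=204+4=208
ADD r1, r1, #3 → r1=7+3=10
CMP r1, #25  (cmp 10,25)
BNE again: taken
LDR r5, [r2] → r5=M[208]=18
OR r5, r5, #20 → r5=18|20=22
ADD r2, r2, #4 → r2=208+4=212
ADD r1, r1, #3 → r1=10+3=13
CMP r1, #25  (cmp 13,25)
BNE again: taken
LDR r5, [r2] → r5=M[212]=27
OR r5, r5, #20 → r5=27|20=31
ADD r2, r2, #4 → r2=212+4=216
ADD r1, r1, #3 → r1=13+3=16
CMP r1, #25  (cmp 16,25)
BNE again: taken
LDR r5, [r2] → r5=M[216]=3
OR r5, r5, #20 → r5=3|20=23
ADD r2, r2, #4 → r2=216+4=220
ADD r1, r1, #3 → r1=16+3=19
CMP r1, #25  (cmp 19,25)
BNE again: taken
LDR r5, [r2] → r5=M[220]=19
OR r5, r5, #20 → r5=19|20=23
ADD r2, r2, #4 → r2=220+4=224
ADD r1, r1, #3 → r1=19+3=22
CMP r1, #25  (cmp 22,25)
BNE again: taken
LDR r5, [r2] → r5=M[224]=4
OR r5, r5, #20 → r5=4|20=20
ADD r2, r2, #4 → r2=224+4=228
ADD r1, r1, #3 → r1=22+3=25
CMP r1, #25  (cmp 25,25)
BNE again: not taken
halt.

228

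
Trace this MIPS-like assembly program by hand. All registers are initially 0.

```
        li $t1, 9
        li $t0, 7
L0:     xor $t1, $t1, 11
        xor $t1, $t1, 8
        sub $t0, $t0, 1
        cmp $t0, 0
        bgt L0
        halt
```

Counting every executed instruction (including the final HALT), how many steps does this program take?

$t1=9
$t0=7
$t1=9^11=2
$t1=2^8=10
$t0=7-1=6
cmp $t0, 0  (cmp 6,0)
bgt L0: taken
$t1=10^11=1
$t1=1^8=9
$t0=6-1=5
cmp $t0, 0  (cmp 5,0)
bgt L0: taken
$t1=9^11=2
$t1=2^8=10
$t0=5-1=4
cmp $t0, 0  (cmp 4,0)
bgt L0: taken
$t1=10^11=1
$t1=1^8=9
$t0=4-1=3
cmp $t0, 0  (cmp 3,0)
bgt L0: taken
$t1=9^11=2
$t1=2^8=10
$t0=3-1=2
cmp $t0, 0  (cmp 2,0)
bgt L0: taken
$t1=10^11=1
$t1=1^8=9
$t0=2-1=1
cmp $t0, 0  (cmp 1,0)
bgt L0: taken
$t1=9^11=2
$t1=2^8=10
$t0=1-1=0
cmp $t0, 0  (cmp 0,0)
bgt L0: not taken
halt.
Total executed instructions: 38.

38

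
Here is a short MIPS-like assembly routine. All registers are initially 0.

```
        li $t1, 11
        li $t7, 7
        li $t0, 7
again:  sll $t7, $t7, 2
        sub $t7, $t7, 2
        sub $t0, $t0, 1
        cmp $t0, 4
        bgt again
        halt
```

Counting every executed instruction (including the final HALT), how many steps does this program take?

19

$t1=11
$t7=7
$t0=7
$t7=7<<2=28
$t7=28-2=26
$t0=7-1=6
cmp $t0, 4  (cmp 6,4)
bgt again: taken
$t7=26<<2=104
$t7=104-2=102
$t0=6-1=5
cmp $t0, 4  (cmp 5,4)
bgt again: taken
$t7=102<<2=408
$t7=408-2=406
$t0=5-1=4
cmp $t0, 4  (cmp 4,4)
bgt again: not taken
halt.
Total executed instructions: 19.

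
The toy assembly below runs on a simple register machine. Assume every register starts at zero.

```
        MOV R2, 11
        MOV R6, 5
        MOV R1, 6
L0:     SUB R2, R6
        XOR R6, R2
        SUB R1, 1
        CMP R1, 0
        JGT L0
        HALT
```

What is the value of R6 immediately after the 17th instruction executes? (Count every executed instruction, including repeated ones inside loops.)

3

R2=11
R6=5
R1=6
R2=11-5=6
R6=5^6=3
R1=6-1=5
CMP R1, 0  (cmp 5,0)
JGT L0: taken
R2=6-3=3
R6=3^3=0
R1=5-1=4
CMP R1, 0  (cmp 4,0)
JGT L0: taken
R2=3-0=3
R6=0^3=3
R1=4-1=3
CMP R1, 0  (cmp 3,0)
After step 17: R6 = 3.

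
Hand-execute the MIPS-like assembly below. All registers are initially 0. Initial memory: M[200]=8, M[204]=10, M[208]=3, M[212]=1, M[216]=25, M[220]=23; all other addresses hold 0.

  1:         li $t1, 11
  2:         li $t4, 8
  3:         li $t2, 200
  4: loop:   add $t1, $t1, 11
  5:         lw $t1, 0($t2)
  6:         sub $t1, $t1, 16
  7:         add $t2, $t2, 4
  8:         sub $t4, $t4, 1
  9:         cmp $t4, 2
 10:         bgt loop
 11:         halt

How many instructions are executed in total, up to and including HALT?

46

after li $t1, 11: $t1=11
after li $t4, 8: $t4=8
after li $t2, 200: $t2=200
after add $t1, $t1, 11: $t1=11+11=22
after lw $t1, 0($t2): $t1=M[200]=8
after sub $t1, $t1, 16: $t1=8-16=-8
after add $t2, $t2, 4: $t2=200+4=204
after sub $t4, $t4, 1: $t4=8-1=7
cmp $t4, 2  (cmp 7,2)
bgt loop: taken
after add $t1, $t1, 11: $t1=(-8)+11=3
after lw $t1, 0($t2): $t1=M[204]=10
after sub $t1, $t1, 16: $t1=10-16=-6
after add $t2, $t2, 4: $t2=204+4=208
after sub $t4, $t4, 1: $t4=7-1=6
cmp $t4, 2  (cmp 6,2)
bgt loop: taken
after add $t1, $t1, 11: $t1=(-6)+11=5
after lw $t1, 0($t2): $t1=M[208]=3
after sub $t1, $t1, 16: $t1=3-16=-13
after add $t2, $t2, 4: $t2=208+4=212
after sub $t4, $t4, 1: $t4=6-1=5
cmp $t4, 2  (cmp 5,2)
bgt loop: taken
after add $t1, $t1, 11: $t1=(-13)+11=-2
after lw $t1, 0($t2): $t1=M[212]=1
after sub $t1, $t1, 16: $t1=1-16=-15
after add $t2, $t2, 4: $t2=212+4=216
after sub $t4, $t4, 1: $t4=5-1=4
cmp $t4, 2  (cmp 4,2)
bgt loop: taken
after add $t1, $t1, 11: $t1=(-15)+11=-4
after lw $t1, 0($t2): $t1=M[216]=25
after sub $t1, $t1, 16: $t1=25-16=9
after add $t2, $t2, 4: $t2=216+4=220
after sub $t4, $t4, 1: $t4=4-1=3
cmp $t4, 2  (cmp 3,2)
bgt loop: taken
after add $t1, $t1, 11: $t1=9+11=20
after lw $t1, 0($t2): $t1=M[220]=23
after sub $t1, $t1, 16: $t1=23-16=7
after add $t2, $t2, 4: $t2=220+4=224
after sub $t4, $t4, 1: $t4=3-1=2
cmp $t4, 2  (cmp 2,2)
bgt loop: not taken
halt.
Total executed instructions: 46.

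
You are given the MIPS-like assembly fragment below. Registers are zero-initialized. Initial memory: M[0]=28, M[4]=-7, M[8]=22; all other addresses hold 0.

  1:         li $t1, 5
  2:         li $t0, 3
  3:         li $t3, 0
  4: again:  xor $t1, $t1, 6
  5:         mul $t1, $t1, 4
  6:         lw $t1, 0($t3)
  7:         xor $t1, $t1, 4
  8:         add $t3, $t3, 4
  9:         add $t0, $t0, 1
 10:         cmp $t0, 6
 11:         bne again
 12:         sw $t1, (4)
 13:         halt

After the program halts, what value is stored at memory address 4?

$t1=5
$t0=3
$t3=0
$t1=5^6=3
$t1=3*4=12
$t1=M[0]=28
$t1=28^4=24
$t3=0+4=4
$t0=3+1=4
cmp $t0, 6  (cmp 4,6)
bne again: taken
$t1=24^6=30
$t1=30*4=120
$t1=M[4]=-7
$t1=(-7)^4=-3
$t3=4+4=8
$t0=4+1=5
cmp $t0, 6  (cmp 5,6)
bne again: taken
$t1=(-3)^6=-5
$t1=(-5)*4=-20
$t1=M[8]=22
$t1=22^4=18
$t3=8+4=12
$t0=5+1=6
cmp $t0, 6  (cmp 6,6)
bne again: not taken
sw $t1, (4) → M[4]=18
halt.

18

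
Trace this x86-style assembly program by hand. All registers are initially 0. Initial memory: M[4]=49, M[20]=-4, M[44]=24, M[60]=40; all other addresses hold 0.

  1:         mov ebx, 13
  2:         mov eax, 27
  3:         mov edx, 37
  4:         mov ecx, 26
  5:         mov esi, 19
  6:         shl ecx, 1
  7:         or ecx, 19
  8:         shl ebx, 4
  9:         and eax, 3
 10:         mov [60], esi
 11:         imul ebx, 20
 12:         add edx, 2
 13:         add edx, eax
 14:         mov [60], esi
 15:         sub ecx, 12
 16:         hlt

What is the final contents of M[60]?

19

ebx=13
eax=27
edx=37
ecx=26
esi=19
ecx=26<<1=52
ecx=52|19=55
ebx=13<<4=208
eax=27&3=3
mov [60], esi → M[60]=19
ebx=208*20=4160
edx=37+2=39
edx=39+3=42
mov [60], esi → M[60]=19
ecx=55-12=43
halt.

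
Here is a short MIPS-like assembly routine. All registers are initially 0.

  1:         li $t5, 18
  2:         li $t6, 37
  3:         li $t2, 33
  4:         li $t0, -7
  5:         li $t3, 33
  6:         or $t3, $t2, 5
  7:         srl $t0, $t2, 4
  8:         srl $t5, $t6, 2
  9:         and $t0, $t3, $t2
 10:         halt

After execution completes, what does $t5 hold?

after li $t5, 18: $t5=18
after li $t6, 37: $t6=37
after li $t2, 33: $t2=33
after li $t0, -7: $t0=-7
after li $t3, 33: $t3=33
after or $t3, $t2, 5: $t3=33|5=37
after srl $t0, $t2, 4: $t0=33>>4=2
after srl $t5, $t6, 2: $t5=37>>2=9
after and $t0, $t3, $t2: $t0=37&33=33
halt.

9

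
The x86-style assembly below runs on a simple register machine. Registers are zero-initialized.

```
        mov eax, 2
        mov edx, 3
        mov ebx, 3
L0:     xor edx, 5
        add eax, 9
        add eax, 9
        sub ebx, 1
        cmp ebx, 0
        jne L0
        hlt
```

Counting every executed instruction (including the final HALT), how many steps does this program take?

mov eax, 2 → eax=2
mov edx, 3 → edx=3
mov ebx, 3 → ebx=3
xor edx, 5 → edx=3^5=6
add eax, 9 → eax=2+9=11
add eax, 9 → eax=11+9=20
sub ebx, 1 → ebx=3-1=2
cmp ebx, 0  (cmp 2,0)
jne L0: taken
xor edx, 5 → edx=6^5=3
add eax, 9 → eax=20+9=29
add eax, 9 → eax=29+9=38
sub ebx, 1 → ebx=2-1=1
cmp ebx, 0  (cmp 1,0)
jne L0: taken
xor edx, 5 → edx=3^5=6
add eax, 9 → eax=38+9=47
add eax, 9 → eax=47+9=56
sub ebx, 1 → ebx=1-1=0
cmp ebx, 0  (cmp 0,0)
jne L0: not taken
halt.
Total executed instructions: 22.

22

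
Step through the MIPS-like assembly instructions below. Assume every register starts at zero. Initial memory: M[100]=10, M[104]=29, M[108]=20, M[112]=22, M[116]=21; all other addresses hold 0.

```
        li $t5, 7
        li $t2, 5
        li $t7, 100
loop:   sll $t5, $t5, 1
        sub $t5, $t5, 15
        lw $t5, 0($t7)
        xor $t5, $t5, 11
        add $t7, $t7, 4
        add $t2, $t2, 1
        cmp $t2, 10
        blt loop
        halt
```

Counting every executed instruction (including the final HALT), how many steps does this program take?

44

$t5=7
$t2=5
$t7=100
$t5=7<<1=14
$t5=14-15=-1
$t5=M[100]=10
$t5=10^11=1
$t7=100+4=104
$t2=5+1=6
cmp $t2, 10  (cmp 6,10)
blt loop: taken
$t5=1<<1=2
$t5=2-15=-13
$t5=M[104]=29
$t5=29^11=22
$t7=104+4=108
$t2=6+1=7
cmp $t2, 10  (cmp 7,10)
blt loop: taken
$t5=22<<1=44
$t5=44-15=29
$t5=M[108]=20
$t5=20^11=31
$t7=108+4=112
$t2=7+1=8
cmp $t2, 10  (cmp 8,10)
blt loop: taken
$t5=31<<1=62
$t5=62-15=47
$t5=M[112]=22
$t5=22^11=29
$t7=112+4=116
$t2=8+1=9
cmp $t2, 10  (cmp 9,10)
blt loop: taken
$t5=29<<1=58
$t5=58-15=43
$t5=M[116]=21
$t5=21^11=30
$t7=116+4=120
$t2=9+1=10
cmp $t2, 10  (cmp 10,10)
blt loop: not taken
halt.
Total executed instructions: 44.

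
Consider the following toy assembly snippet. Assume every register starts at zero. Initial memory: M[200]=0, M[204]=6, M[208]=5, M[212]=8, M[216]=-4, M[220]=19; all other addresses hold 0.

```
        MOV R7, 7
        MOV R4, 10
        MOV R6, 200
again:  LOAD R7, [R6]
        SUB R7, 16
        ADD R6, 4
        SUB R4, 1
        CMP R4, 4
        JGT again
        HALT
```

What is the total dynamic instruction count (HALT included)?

40

MOV R7, 7 → R7=7
MOV R4, 10 → R4=10
MOV R6, 200 → R6=200
LOAD R7, [R6] → R7=M[200]=0
SUB R7, 16 → R7=0-16=-16
ADD R6, 4 → R6=200+4=204
SUB R4, 1 → R4=10-1=9
CMP R4, 4  (cmp 9,4)
JGT again: taken
LOAD R7, [R6] → R7=M[204]=6
SUB R7, 16 → R7=6-16=-10
ADD R6, 4 → R6=204+4=208
SUB R4, 1 → R4=9-1=8
CMP R4, 4  (cmp 8,4)
JGT again: taken
LOAD R7, [R6] → R7=M[208]=5
SUB R7, 16 → R7=5-16=-11
ADD R6, 4 → R6=208+4=212
SUB R4, 1 → R4=8-1=7
CMP R4, 4  (cmp 7,4)
JGT again: taken
LOAD R7, [R6] → R7=M[212]=8
SUB R7, 16 → R7=8-16=-8
ADD R6, 4 → R6=212+4=216
SUB R4, 1 → R4=7-1=6
CMP R4, 4  (cmp 6,4)
JGT again: taken
LOAD R7, [R6] → R7=M[216]=-4
SUB R7, 16 → R7=(-4)-16=-20
ADD R6, 4 → R6=216+4=220
SUB R4, 1 → R4=6-1=5
CMP R4, 4  (cmp 5,4)
JGT again: taken
LOAD R7, [R6] → R7=M[220]=19
SUB R7, 16 → R7=19-16=3
ADD R6, 4 → R6=220+4=224
SUB R4, 1 → R4=5-1=4
CMP R4, 4  (cmp 4,4)
JGT again: not taken
halt.
Total executed instructions: 40.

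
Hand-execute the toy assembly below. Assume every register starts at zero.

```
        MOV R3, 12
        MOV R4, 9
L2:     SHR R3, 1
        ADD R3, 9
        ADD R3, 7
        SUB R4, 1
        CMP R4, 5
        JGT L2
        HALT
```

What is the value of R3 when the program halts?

MOV R3, 12 → R3=12
MOV R4, 9 → R4=9
SHR R3, 1 → R3=12>>1=6
ADD R3, 9 → R3=6+9=15
ADD R3, 7 → R3=15+7=22
SUB R4, 1 → R4=9-1=8
CMP R4, 5  (cmp 8,5)
JGT L2: taken
SHR R3, 1 → R3=22>>1=11
ADD R3, 9 → R3=11+9=20
ADD R3, 7 → R3=20+7=27
SUB R4, 1 → R4=8-1=7
CMP R4, 5  (cmp 7,5)
JGT L2: taken
SHR R3, 1 → R3=27>>1=13
ADD R3, 9 → R3=13+9=22
ADD R3, 7 → R3=22+7=29
SUB R4, 1 → R4=7-1=6
CMP R4, 5  (cmp 6,5)
JGT L2: taken
SHR R3, 1 → R3=29>>1=14
ADD R3, 9 → R3=14+9=23
ADD R3, 7 → R3=23+7=30
SUB R4, 1 → R4=6-1=5
CMP R4, 5  (cmp 5,5)
JGT L2: not taken
halt.

30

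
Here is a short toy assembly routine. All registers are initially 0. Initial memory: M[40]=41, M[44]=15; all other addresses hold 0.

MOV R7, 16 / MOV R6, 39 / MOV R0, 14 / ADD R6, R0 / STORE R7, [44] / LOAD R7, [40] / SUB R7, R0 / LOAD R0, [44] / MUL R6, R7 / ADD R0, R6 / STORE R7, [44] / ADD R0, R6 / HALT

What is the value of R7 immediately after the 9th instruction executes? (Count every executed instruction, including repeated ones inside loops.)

R7=16
R6=39
R0=14
R6=39+14=53
STORE R7, [44] → M[44]=16
R7=M[40]=41
R7=41-14=27
R0=M[44]=16
R6=53*27=1431
After step 9: R7 = 27.

27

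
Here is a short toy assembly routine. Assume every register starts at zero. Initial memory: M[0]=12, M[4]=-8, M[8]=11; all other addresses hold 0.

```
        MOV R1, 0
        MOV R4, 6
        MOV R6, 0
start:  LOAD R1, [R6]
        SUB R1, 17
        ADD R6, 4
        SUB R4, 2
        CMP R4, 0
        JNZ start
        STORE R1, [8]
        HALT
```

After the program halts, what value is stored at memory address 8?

R1=0
R4=6
R6=0
R1=M[0]=12
R1=12-17=-5
R6=0+4=4
R4=6-2=4
CMP R4, 0  (cmp 4,0)
JNZ start: taken
R1=M[4]=-8
R1=(-8)-17=-25
R6=4+4=8
R4=4-2=2
CMP R4, 0  (cmp 2,0)
JNZ start: taken
R1=M[8]=11
R1=11-17=-6
R6=8+4=12
R4=2-2=0
CMP R4, 0  (cmp 0,0)
JNZ start: not taken
STORE R1, [8] → M[8]=-6
halt.

-6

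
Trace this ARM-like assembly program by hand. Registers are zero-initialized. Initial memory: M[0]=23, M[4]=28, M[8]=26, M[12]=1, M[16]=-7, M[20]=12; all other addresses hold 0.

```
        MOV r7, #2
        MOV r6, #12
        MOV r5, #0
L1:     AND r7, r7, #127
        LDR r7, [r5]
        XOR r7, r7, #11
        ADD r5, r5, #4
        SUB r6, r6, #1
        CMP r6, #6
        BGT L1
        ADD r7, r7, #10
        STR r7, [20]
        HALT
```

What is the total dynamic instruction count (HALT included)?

48

after MOV r7, #2: r7=2
after MOV r6, #12: r6=12
after MOV r5, #0: r5=0
after AND r7, r7, #127: r7=2&127=2
after LDR r7, [r5]: r7=M[0]=23
after XOR r7, r7, #11: r7=23^11=28
after ADD r5, r5, #4: r5=0+4=4
after SUB r6, r6, #1: r6=12-1=11
CMP r6, #6  (cmp 11,6)
BGT L1: taken
after AND r7, r7, #127: r7=28&127=28
after LDR r7, [r5]: r7=M[4]=28
after XOR r7, r7, #11: r7=28^11=23
after ADD r5, r5, #4: r5=4+4=8
after SUB r6, r6, #1: r6=11-1=10
CMP r6, #6  (cmp 10,6)
BGT L1: taken
after AND r7, r7, #127: r7=23&127=23
after LDR r7, [r5]: r7=M[8]=26
after XOR r7, r7, #11: r7=26^11=17
after ADD r5, r5, #4: r5=8+4=12
after SUB r6, r6, #1: r6=10-1=9
CMP r6, #6  (cmp 9,6)
BGT L1: taken
after AND r7, r7, #127: r7=17&127=17
after LDR r7, [r5]: r7=M[12]=1
after XOR r7, r7, #11: r7=1^11=10
after ADD r5, r5, #4: r5=12+4=16
after SUB r6, r6, #1: r6=9-1=8
CMP r6, #6  (cmp 8,6)
BGT L1: taken
after AND r7, r7, #127: r7=10&127=10
after LDR r7, [r5]: r7=M[16]=-7
after XOR r7, r7, #11: r7=(-7)^11=-14
after ADD r5, r5, #4: r5=16+4=20
after SUB r6, r6, #1: r6=8-1=7
CMP r6, #6  (cmp 7,6)
BGT L1: taken
after AND r7, r7, #127: r7=(-14)&127=114
after LDR r7, [r5]: r7=M[20]=12
after XOR r7, r7, #11: r7=12^11=7
after ADD r5, r5, #4: r5=20+4=24
after SUB r6, r6, #1: r6=7-1=6
CMP r6, #6  (cmp 6,6)
BGT L1: not taken
after ADD r7, r7, #10: r7=7+10=17
STR r7, [20] → M[20]=17
halt.
Total executed instructions: 48.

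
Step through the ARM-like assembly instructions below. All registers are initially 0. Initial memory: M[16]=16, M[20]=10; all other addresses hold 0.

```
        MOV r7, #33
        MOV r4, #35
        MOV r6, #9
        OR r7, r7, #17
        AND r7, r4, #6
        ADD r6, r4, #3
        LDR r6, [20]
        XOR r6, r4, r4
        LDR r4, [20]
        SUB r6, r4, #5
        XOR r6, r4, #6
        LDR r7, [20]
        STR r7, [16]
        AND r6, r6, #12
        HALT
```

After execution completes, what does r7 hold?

10

r7=33
r4=35
r6=9
r7=33|17=49
r7=35&6=2
r6=35+3=38
r6=M[20]=10
r6=35^35=0
r4=M[20]=10
r6=10-5=5
r6=10^6=12
r7=M[20]=10
STR r7, [16] → M[16]=10
r6=12&12=12
halt.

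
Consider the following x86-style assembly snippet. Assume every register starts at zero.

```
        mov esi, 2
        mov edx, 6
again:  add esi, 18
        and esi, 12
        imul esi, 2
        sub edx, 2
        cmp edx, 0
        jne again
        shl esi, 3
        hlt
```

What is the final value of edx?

after mov esi, 2: esi=2
after mov edx, 6: edx=6
after add esi, 18: esi=2+18=20
after and esi, 12: esi=20&12=4
after imul esi, 2: esi=4*2=8
after sub edx, 2: edx=6-2=4
cmp edx, 0  (cmp 4,0)
jne again: taken
after add esi, 18: esi=8+18=26
after and esi, 12: esi=26&12=8
after imul esi, 2: esi=8*2=16
after sub edx, 2: edx=4-2=2
cmp edx, 0  (cmp 2,0)
jne again: taken
after add esi, 18: esi=16+18=34
after and esi, 12: esi=34&12=0
after imul esi, 2: esi=0*2=0
after sub edx, 2: edx=2-2=0
cmp edx, 0  (cmp 0,0)
jne again: not taken
after shl esi, 3: esi=0<<3=0
halt.

0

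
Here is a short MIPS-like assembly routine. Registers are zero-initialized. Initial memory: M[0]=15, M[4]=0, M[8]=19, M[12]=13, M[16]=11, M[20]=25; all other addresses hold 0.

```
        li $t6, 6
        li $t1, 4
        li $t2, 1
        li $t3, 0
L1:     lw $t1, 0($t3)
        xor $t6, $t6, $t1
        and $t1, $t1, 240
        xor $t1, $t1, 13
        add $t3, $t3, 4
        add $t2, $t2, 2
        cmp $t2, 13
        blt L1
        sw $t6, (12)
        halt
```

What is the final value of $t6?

after li $t6, 6: $t6=6
after li $t1, 4: $t1=4
after li $t2, 1: $t2=1
after li $t3, 0: $t3=0
after lw $t1, 0($t3): $t1=M[0]=15
after xor $t6, $t6, $t1: $t6=6^15=9
after and $t1, $t1, 240: $t1=15&240=0
after xor $t1, $t1, 13: $t1=0^13=13
after add $t3, $t3, 4: $t3=0+4=4
after add $t2, $t2, 2: $t2=1+2=3
cmp $t2, 13  (cmp 3,13)
blt L1: taken
after lw $t1, 0($t3): $t1=M[4]=0
after xor $t6, $t6, $t1: $t6=9^0=9
after and $t1, $t1, 240: $t1=0&240=0
after xor $t1, $t1, 13: $t1=0^13=13
after add $t3, $t3, 4: $t3=4+4=8
after add $t2, $t2, 2: $t2=3+2=5
cmp $t2, 13  (cmp 5,13)
blt L1: taken
after lw $t1, 0($t3): $t1=M[8]=19
after xor $t6, $t6, $t1: $t6=9^19=26
after and $t1, $t1, 240: $t1=19&240=16
after xor $t1, $t1, 13: $t1=16^13=29
after add $t3, $t3, 4: $t3=8+4=12
after add $t2, $t2, 2: $t2=5+2=7
cmp $t2, 13  (cmp 7,13)
blt L1: taken
after lw $t1, 0($t3): $t1=M[12]=13
after xor $t6, $t6, $t1: $t6=26^13=23
after and $t1, $t1, 240: $t1=13&240=0
after xor $t1, $t1, 13: $t1=0^13=13
after add $t3, $t3, 4: $t3=12+4=16
after add $t2, $t2, 2: $t2=7+2=9
cmp $t2, 13  (cmp 9,13)
blt L1: taken
after lw $t1, 0($t3): $t1=M[16]=11
after xor $t6, $t6, $t1: $t6=23^11=28
after and $t1, $t1, 240: $t1=11&240=0
after xor $t1, $t1, 13: $t1=0^13=13
after add $t3, $t3, 4: $t3=16+4=20
after add $t2, $t2, 2: $t2=9+2=11
cmp $t2, 13  (cmp 11,13)
blt L1: taken
after lw $t1, 0($t3): $t1=M[20]=25
after xor $t6, $t6, $t1: $t6=28^25=5
after and $t1, $t1, 240: $t1=25&240=16
after xor $t1, $t1, 13: $t1=16^13=29
after add $t3, $t3, 4: $t3=20+4=24
after add $t2, $t2, 2: $t2=11+2=13
cmp $t2, 13  (cmp 13,13)
blt L1: not taken
sw $t6, (12) → M[12]=5
halt.

5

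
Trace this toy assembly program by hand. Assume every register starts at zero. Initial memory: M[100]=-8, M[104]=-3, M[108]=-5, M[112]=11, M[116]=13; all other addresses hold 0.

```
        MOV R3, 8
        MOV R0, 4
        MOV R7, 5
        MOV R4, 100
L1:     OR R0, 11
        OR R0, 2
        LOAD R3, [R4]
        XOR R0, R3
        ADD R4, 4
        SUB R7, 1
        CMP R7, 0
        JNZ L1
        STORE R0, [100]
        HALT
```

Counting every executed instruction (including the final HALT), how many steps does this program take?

R3=8
R0=4
R7=5
R4=100
R0=4|11=15
R0=15|2=15
R3=M[100]=-8
R0=15^(-8)=-9
R4=100+4=104
R7=5-1=4
CMP R7, 0  (cmp 4,0)
JNZ L1: taken
R0=(-9)|11=-1
R0=(-1)|2=-1
R3=M[104]=-3
R0=(-1)^(-3)=2
R4=104+4=108
R7=4-1=3
CMP R7, 0  (cmp 3,0)
JNZ L1: taken
R0=2|11=11
R0=11|2=11
R3=M[108]=-5
R0=11^(-5)=-16
R4=108+4=112
R7=3-1=2
CMP R7, 0  (cmp 2,0)
JNZ L1: taken
R0=(-16)|11=-5
R0=(-5)|2=-5
R3=M[112]=11
R0=(-5)^11=-16
R4=112+4=116
R7=2-1=1
CMP R7, 0  (cmp 1,0)
JNZ L1: taken
R0=(-16)|11=-5
R0=(-5)|2=-5
R3=M[116]=13
R0=(-5)^13=-10
R4=116+4=120
R7=1-1=0
CMP R7, 0  (cmp 0,0)
JNZ L1: not taken
STORE R0, [100] → M[100]=-10
halt.
Total executed instructions: 46.

46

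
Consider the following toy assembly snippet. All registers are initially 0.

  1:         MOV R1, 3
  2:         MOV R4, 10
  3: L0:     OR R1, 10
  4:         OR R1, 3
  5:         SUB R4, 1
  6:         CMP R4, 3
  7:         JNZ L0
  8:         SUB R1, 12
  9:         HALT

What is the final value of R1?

after MOV R1, 3: R1=3
after MOV R4, 10: R4=10
after OR R1, 10: R1=3|10=11
after OR R1, 3: R1=11|3=11
after SUB R4, 1: R4=10-1=9
CMP R4, 3  (cmp 9,3)
JNZ L0: taken
after OR R1, 10: R1=11|10=11
after OR R1, 3: R1=11|3=11
after SUB R4, 1: R4=9-1=8
CMP R4, 3  (cmp 8,3)
JNZ L0: taken
after OR R1, 10: R1=11|10=11
after OR R1, 3: R1=11|3=11
after SUB R4, 1: R4=8-1=7
CMP R4, 3  (cmp 7,3)
JNZ L0: taken
after OR R1, 10: R1=11|10=11
after OR R1, 3: R1=11|3=11
after SUB R4, 1: R4=7-1=6
CMP R4, 3  (cmp 6,3)
JNZ L0: taken
after OR R1, 10: R1=11|10=11
after OR R1, 3: R1=11|3=11
after SUB R4, 1: R4=6-1=5
CMP R4, 3  (cmp 5,3)
JNZ L0: taken
after OR R1, 10: R1=11|10=11
after OR R1, 3: R1=11|3=11
after SUB R4, 1: R4=5-1=4
CMP R4, 3  (cmp 4,3)
JNZ L0: taken
after OR R1, 10: R1=11|10=11
after OR R1, 3: R1=11|3=11
after SUB R4, 1: R4=4-1=3
CMP R4, 3  (cmp 3,3)
JNZ L0: not taken
after SUB R1, 12: R1=11-12=-1
halt.

-1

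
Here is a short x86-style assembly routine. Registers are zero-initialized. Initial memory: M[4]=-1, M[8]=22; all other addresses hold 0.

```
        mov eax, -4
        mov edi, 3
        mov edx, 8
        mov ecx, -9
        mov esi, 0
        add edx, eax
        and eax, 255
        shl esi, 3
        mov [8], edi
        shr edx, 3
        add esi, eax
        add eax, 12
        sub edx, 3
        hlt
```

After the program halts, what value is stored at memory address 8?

mov eax, -4 → eax=-4
mov edi, 3 → edi=3
mov edx, 8 → edx=8
mov ecx, -9 → ecx=-9
mov esi, 0 → esi=0
add edx, eax → edx=8+(-4)=4
and eax, 255 → eax=(-4)&255=252
shl esi, 3 → esi=0<<3=0
mov [8], edi → M[8]=3
shr edx, 3 → edx=4>>3=0
add esi, eax → esi=0+252=252
add eax, 12 → eax=252+12=264
sub edx, 3 → edx=0-3=-3
halt.

3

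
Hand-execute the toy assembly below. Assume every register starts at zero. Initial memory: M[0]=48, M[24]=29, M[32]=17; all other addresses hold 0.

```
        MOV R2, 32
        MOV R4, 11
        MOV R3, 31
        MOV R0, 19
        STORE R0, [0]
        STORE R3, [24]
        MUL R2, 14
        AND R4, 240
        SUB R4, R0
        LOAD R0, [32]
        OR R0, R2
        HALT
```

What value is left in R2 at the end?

R2=32
R4=11
R3=31
R0=19
STORE R0, [0] → M[0]=19
STORE R3, [24] → M[24]=31
R2=32*14=448
R4=11&240=0
R4=0-19=-19
R0=M[32]=17
R0=17|448=465
halt.

448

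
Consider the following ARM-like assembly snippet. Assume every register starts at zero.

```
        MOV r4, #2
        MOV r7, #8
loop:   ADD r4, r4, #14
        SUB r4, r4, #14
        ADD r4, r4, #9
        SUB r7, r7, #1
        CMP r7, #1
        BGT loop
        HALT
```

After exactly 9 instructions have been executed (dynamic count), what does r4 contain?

25

MOV r4, #2 → r4=2
MOV r7, #8 → r7=8
ADD r4, r4, #14 → r4=2+14=16
SUB r4, r4, #14 → r4=16-14=2
ADD r4, r4, #9 → r4=2+9=11
SUB r7, r7, #1 → r7=8-1=7
CMP r7, #1  (cmp 7,1)
BGT loop: taken
ADD r4, r4, #14 → r4=11+14=25
After step 9: r4 = 25.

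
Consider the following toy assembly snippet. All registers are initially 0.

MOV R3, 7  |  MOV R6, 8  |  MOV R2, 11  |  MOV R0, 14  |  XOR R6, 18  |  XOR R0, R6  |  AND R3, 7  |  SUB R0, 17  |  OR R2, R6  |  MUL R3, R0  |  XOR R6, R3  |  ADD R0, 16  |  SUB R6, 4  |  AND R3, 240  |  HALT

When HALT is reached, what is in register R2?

27

MOV R3, 7 → R3=7
MOV R6, 8 → R6=8
MOV R2, 11 → R2=11
MOV R0, 14 → R0=14
XOR R6, 18 → R6=8^18=26
XOR R0, R6 → R0=14^26=20
AND R3, 7 → R3=7&7=7
SUB R0, 17 → R0=20-17=3
OR R2, R6 → R2=11|26=27
MUL R3, R0 → R3=7*3=21
XOR R6, R3 → R6=26^21=15
ADD R0, 16 → R0=3+16=19
SUB R6, 4 → R6=15-4=11
AND R3, 240 → R3=21&240=16
halt.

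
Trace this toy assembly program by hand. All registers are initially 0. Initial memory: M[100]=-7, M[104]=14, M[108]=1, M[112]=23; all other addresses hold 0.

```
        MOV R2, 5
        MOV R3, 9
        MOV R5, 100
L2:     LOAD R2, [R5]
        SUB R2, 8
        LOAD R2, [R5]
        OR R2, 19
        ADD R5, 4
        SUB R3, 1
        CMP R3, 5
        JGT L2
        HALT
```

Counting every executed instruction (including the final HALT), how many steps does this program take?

MOV R2, 5 → R2=5
MOV R3, 9 → R3=9
MOV R5, 100 → R5=100
LOAD R2, [R5] → R2=M[100]=-7
SUB R2, 8 → R2=(-7)-8=-15
LOAD R2, [R5] → R2=M[100]=-7
OR R2, 19 → R2=(-7)|19=-5
ADD R5, 4 → R5=100+4=104
SUB R3, 1 → R3=9-1=8
CMP R3, 5  (cmp 8,5)
JGT L2: taken
LOAD R2, [R5] → R2=M[104]=14
SUB R2, 8 → R2=14-8=6
LOAD R2, [R5] → R2=M[104]=14
OR R2, 19 → R2=14|19=31
ADD R5, 4 → R5=104+4=108
SUB R3, 1 → R3=8-1=7
CMP R3, 5  (cmp 7,5)
JGT L2: taken
LOAD R2, [R5] → R2=M[108]=1
SUB R2, 8 → R2=1-8=-7
LOAD R2, [R5] → R2=M[108]=1
OR R2, 19 → R2=1|19=19
ADD R5, 4 → R5=108+4=112
SUB R3, 1 → R3=7-1=6
CMP R3, 5  (cmp 6,5)
JGT L2: taken
LOAD R2, [R5] → R2=M[112]=23
SUB R2, 8 → R2=23-8=15
LOAD R2, [R5] → R2=M[112]=23
OR R2, 19 → R2=23|19=23
ADD R5, 4 → R5=112+4=116
SUB R3, 1 → R3=6-1=5
CMP R3, 5  (cmp 5,5)
JGT L2: not taken
halt.
Total executed instructions: 36.

36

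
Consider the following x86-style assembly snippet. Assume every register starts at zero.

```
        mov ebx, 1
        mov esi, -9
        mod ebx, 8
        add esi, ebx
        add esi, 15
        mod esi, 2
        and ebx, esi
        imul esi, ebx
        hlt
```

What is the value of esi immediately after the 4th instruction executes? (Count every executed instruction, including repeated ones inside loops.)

-8

mov ebx, 1 → ebx=1
mov esi, -9 → esi=-9
mod ebx, 8 → ebx=1%8=1
add esi, ebx → esi=(-9)+1=-8
After step 4: esi = -8.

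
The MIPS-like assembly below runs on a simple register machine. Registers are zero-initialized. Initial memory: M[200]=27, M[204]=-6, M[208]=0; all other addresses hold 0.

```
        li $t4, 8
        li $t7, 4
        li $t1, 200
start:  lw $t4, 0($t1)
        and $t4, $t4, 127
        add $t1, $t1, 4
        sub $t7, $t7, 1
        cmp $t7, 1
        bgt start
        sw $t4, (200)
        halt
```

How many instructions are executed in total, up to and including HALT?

23

li $t4, 8 → $t4=8
li $t7, 4 → $t7=4
li $t1, 200 → $t1=200
lw $t4, 0($t1) → $t4=M[200]=27
and $t4, $t4, 127 → $t4=27&127=27
add $t1, $t1, 4 → $t1=200+4=204
sub $t7, $t7, 1 → $t7=4-1=3
cmp $t7, 1  (cmp 3,1)
bgt start: taken
lw $t4, 0($t1) → $t4=M[204]=-6
and $t4, $t4, 127 → $t4=(-6)&127=122
add $t1, $t1, 4 → $t1=204+4=208
sub $t7, $t7, 1 → $t7=3-1=2
cmp $t7, 1  (cmp 2,1)
bgt start: taken
lw $t4, 0($t1) → $t4=M[208]=0
and $t4, $t4, 127 → $t4=0&127=0
add $t1, $t1, 4 → $t1=208+4=212
sub $t7, $t7, 1 → $t7=2-1=1
cmp $t7, 1  (cmp 1,1)
bgt start: not taken
sw $t4, (200) → M[200]=0
halt.
Total executed instructions: 23.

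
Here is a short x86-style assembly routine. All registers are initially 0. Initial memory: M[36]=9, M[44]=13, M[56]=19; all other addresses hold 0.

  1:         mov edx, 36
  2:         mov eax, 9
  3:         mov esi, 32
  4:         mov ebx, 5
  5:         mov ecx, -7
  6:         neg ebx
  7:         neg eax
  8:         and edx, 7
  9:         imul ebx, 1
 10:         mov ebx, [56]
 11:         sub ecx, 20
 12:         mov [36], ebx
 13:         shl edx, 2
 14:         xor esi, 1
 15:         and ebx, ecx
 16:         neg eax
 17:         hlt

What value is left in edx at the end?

16

edx=36
eax=9
esi=32
ebx=5
ecx=-7
ebx=-(5)=-5
eax=-(9)=-9
edx=36&7=4
ebx=(-5)*1=-5
ebx=M[56]=19
ecx=(-7)-20=-27
mov [36], ebx → M[36]=19
edx=4<<2=16
esi=32^1=33
ebx=19&(-27)=1
eax=-(-9)=9
halt.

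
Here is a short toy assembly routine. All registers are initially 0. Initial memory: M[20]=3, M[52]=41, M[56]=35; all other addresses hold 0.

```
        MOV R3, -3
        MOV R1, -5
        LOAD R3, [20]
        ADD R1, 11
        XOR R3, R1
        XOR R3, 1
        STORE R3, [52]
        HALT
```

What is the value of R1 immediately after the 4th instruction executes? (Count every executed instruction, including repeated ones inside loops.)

MOV R3, -3 → R3=-3
MOV R1, -5 → R1=-5
LOAD R3, [20] → R3=M[20]=3
ADD R1, 11 → R1=(-5)+11=6
After step 4: R1 = 6.

6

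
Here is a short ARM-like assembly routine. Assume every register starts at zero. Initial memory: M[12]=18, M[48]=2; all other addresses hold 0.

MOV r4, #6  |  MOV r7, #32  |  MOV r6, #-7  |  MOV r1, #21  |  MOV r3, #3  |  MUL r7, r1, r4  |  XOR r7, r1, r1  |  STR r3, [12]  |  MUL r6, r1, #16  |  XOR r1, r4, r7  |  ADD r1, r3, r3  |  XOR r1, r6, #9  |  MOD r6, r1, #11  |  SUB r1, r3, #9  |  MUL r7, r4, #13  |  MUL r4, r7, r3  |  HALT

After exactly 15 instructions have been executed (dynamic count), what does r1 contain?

MOV r4, #6 → r4=6
MOV r7, #32 → r7=32
MOV r6, #-7 → r6=-7
MOV r1, #21 → r1=21
MOV r3, #3 → r3=3
MUL r7, r1, r4 → r7=21*6=126
XOR r7, r1, r1 → r7=21^21=0
STR r3, [12] → M[12]=3
MUL r6, r1, #16 → r6=21*16=336
XOR r1, r4, r7 → r1=6^0=6
ADD r1, r3, r3 → r1=3+3=6
XOR r1, r6, #9 → r1=336^9=345
MOD r6, r1, #11 → r6=345%11=4
SUB r1, r3, #9 → r1=3-9=-6
MUL r7, r4, #13 → r7=6*13=78
After step 15: r1 = -6.

-6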